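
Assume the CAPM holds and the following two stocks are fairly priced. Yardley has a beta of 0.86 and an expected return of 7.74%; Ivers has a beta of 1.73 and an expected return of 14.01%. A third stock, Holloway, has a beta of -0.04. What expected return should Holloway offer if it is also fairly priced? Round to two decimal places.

1.25%

MRP (SML slope) = (14.01% − 7.74%) / (1.73 − 0.86) = 6.27% / 0.87 = 7.2069%
R_f (intercept) = 7.74% − 0.86 × 7.2069% = 1.5421%
E(R_Holloway) = R_f + β × MRP = 1.5421% + -0.04 × 7.2069% = 1.25%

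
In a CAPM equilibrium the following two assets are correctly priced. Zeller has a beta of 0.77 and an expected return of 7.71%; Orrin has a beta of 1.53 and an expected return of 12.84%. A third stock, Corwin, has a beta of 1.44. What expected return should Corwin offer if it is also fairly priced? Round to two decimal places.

12.23%

MRP (SML slope) = (12.84% − 7.71%) / (1.53 − 0.77) = 5.13% / 0.76 = 6.7500%
R_f (intercept) = 7.71% − 0.77 × 6.7500% = 2.5125%
E(R_Corwin) = R_f + β × MRP = 2.5125% + 1.44 × 6.7500% = 12.23%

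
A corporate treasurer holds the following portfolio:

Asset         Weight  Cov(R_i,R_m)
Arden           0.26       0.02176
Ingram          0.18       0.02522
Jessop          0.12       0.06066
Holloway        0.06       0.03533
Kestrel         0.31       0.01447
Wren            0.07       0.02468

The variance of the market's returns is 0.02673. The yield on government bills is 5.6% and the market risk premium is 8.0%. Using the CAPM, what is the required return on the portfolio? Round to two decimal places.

β_Arden = 0.02176 / 0.02673 = 0.8141
β_Ingram = 0.02522 / 0.02673 = 0.9435
β_Jessop = 0.06066 / 0.02673 = 2.2694
β_Holloway = 0.03533 / 0.02673 = 1.3217
β_Kestrel = 0.01447 / 0.02673 = 0.5413
β_Wren = 0.02468 / 0.02673 = 0.9233
β_P = Σ w_i β_i = 0.26×0.8141 + 0.18×0.9435 + 0.12×2.2694 + 0.06×1.3217 + 0.31×0.5413 + 0.07×0.9233 = 0.9656
E(R_P) = R_f + β_P × MRP = 5.6% + 0.9656 × 8.0% = 13.32%

13.32%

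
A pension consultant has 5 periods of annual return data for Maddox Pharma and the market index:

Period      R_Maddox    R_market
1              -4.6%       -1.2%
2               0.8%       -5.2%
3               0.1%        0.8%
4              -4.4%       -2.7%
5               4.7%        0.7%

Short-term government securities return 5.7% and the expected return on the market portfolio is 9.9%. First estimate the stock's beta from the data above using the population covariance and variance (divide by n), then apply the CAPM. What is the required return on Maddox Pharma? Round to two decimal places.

Mean R_i = (-4.6 + 0.8 + 0.1 − 4.4 + 4.7) / 5 = -0.6800%
Mean R_m = (-1.2 − 5.2 + 0.8 − 2.7 + 0.7) / 5 = -1.5200%
Σ(R_i − R̄_i)(R_m − R̄_m) = 11.4420  ⇒  Cov = 11.4420 / 5 = 2.2884
Σ(R_m − R̄_m)² = 25.3480  ⇒  Var(R_m) = 25.3480 / 5 = 5.0696
β = Cov / Var(R_m) = 2.2884 / 5.0696 = 0.4514
MRP = 9.9% − 5.7% = 4.20%
E(R) = R_f + β × MRP = 5.7% + 0.4514 × 4.2% = 7.60%

7.60%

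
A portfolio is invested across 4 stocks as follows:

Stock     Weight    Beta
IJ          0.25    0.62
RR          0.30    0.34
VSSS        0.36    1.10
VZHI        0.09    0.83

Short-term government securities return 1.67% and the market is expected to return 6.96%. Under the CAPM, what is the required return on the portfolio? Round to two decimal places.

β_P = Σ w_i β_i = 0.25×0.62 + 0.30×0.34 + 0.36×1.10 + 0.09×0.83 = 0.7277
MRP = 6.96% − 1.67% = 5.29%
E(R_P) = R_f + β_P × MRP = 1.67% + 0.7277 × 5.29% = 5.52%

5.52%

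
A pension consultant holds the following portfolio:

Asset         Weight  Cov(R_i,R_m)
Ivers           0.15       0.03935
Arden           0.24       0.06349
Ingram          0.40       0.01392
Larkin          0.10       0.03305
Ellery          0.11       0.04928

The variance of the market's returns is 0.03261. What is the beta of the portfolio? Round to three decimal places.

β_Ivers = 0.03935 / 0.03261 = 1.2067
β_Arden = 0.06349 / 0.03261 = 1.9469
β_Ingram = 0.01392 / 0.03261 = 0.4269
β_Larkin = 0.03305 / 0.03261 = 1.0135
β_Ellery = 0.04928 / 0.03261 = 1.5112
β_P = Σ w_i β_i = 0.15×1.2067 + 0.24×1.9469 + 0.40×0.4269 + 0.10×1.0135 + 0.11×1.5112 = 1.0866

1.087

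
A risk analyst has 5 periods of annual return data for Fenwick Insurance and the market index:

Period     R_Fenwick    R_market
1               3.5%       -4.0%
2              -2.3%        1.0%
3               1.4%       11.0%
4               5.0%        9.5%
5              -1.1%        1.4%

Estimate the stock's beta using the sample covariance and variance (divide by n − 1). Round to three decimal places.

0.129

Mean R_i = (3.5 − 2.3 + 1.4 + 5.0 − 1.1) / 5 = 1.3000%
Mean R_m = (-4.0 + 1.0 + 11.0 + 9.5 + 1.4) / 5 = 3.7800%
Σ(R_i − R̄_i)(R_m − R̄_m) = 20.4900  ⇒  Cov = 20.4900 / 4 = 5.1225
Σ(R_m − R̄_m)² = 158.7680  ⇒  Var(R_m) = 158.7680 / 4 = 39.6920
β = Cov / Var(R_m) = 5.1225 / 39.6920 = 0.1291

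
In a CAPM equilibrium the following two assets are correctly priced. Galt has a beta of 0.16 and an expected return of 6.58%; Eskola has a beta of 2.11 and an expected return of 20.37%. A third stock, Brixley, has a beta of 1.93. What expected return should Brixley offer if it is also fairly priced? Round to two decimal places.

MRP (SML slope) = (20.37% − 6.58%) / (2.11 − 0.16) = 13.79% / 1.95 = 7.0718%
R_f (intercept) = 6.58% − 0.16 × 7.0718% = 5.4485%
E(R_Brixley) = R_f + β × MRP = 5.4485% + 1.93 × 7.0718% = 19.10%

19.10%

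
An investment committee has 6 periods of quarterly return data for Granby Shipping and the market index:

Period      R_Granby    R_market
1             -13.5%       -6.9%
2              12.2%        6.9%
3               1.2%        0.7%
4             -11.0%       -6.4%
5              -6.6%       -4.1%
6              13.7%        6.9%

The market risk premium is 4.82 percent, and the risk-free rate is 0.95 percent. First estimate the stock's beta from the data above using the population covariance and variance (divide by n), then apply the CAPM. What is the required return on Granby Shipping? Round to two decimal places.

Mean R_i = (-13.5 + 12.2 + 1.2 − 11.0 − 6.6 + 13.7) / 6 = -0.6667%
Mean R_m = (-6.9 + 6.9 + 0.7 − 6.4 − 4.1 + 6.9) / 6 = -0.4833%
Σ(R_i − R̄_i)(R_m − R̄_m) = 368.2267  ⇒  Cov = 368.2267 / 6 = 61.3711
Σ(R_m − R̄_m)² = 199.6883  ⇒  Var(R_m) = 199.6883 / 6 = 33.2814
β = Cov / Var(R_m) = 61.3711 / 33.2814 = 1.8440
E(R) = R_f + β × MRP = 0.95% + 1.8440 × 4.82% = 9.84%

9.84%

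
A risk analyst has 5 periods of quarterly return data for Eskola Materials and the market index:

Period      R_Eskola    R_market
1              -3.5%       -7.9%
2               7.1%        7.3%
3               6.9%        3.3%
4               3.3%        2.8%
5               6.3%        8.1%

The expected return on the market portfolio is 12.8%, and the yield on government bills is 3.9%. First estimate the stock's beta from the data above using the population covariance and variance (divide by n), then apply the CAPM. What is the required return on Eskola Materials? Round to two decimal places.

9.79%

Mean R_i = (-3.5 + 7.1 + 6.9 + 3.3 + 6.3) / 5 = 4.0200%
Mean R_m = (-7.9 + 7.3 + 3.3 + 2.8 + 8.1) / 5 = 2.7200%
Σ(R_i − R̄_i)(R_m − R̄_m) = 107.8480  ⇒  Cov = 107.8480 / 5 = 21.5696
Σ(R_m − R̄_m)² = 163.0480  ⇒  Var(R_m) = 163.0480 / 5 = 32.6096
β = Cov / Var(R_m) = 21.5696 / 32.6096 = 0.6614
MRP = 12.8% − 3.9% = 8.90%
E(R) = R_f + β × MRP = 3.9% + 0.6614 × 8.9% = 9.79%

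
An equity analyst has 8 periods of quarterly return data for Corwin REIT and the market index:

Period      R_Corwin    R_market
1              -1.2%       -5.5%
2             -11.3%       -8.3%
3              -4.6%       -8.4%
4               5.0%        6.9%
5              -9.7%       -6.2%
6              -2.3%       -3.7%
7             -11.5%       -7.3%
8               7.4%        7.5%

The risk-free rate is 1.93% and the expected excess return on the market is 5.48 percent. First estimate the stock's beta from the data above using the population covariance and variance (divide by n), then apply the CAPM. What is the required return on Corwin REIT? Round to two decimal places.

Mean R_i = (-1.2 − 11.3 − 4.6 + 5.0 − 9.7 − 2.3 − 11.5 + 7.4) / 8 = -3.5250%
Mean R_m = (-5.5 − 8.3 − 8.4 + 6.9 − 6.2 − 3.7 − 7.3 + 7.5) / 8 = -3.1250%
Σ(R_i − R̄_i)(R_m − R̄_m) = 293.5050  ⇒  Cov = 293.5050 / 8 = 36.6881
Σ(R_m − R̄_m)² = 300.8550  ⇒  Var(R_m) = 300.8550 / 8 = 37.6069
β = Cov / Var(R_m) = 36.6881 / 37.6069 = 0.9756
E(R) = R_f + β × MRP = 1.93% + 0.9756 × 5.48% = 7.28%

7.28%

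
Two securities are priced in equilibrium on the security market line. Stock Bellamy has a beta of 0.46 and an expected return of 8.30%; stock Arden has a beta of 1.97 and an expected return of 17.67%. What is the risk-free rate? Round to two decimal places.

Both satisfy E(R) = R_f + β·MRP, so the slope of the SML is
MRP = (17.67% − 8.30%) / (1.97 − 0.46) = 9.37% / 1.51 = 6.2053%
R_f = E(R_Bellamy) − β_Bellamy·MRP = 8.30% − 0.46 × 6.2053% = 5.4456%

5.45%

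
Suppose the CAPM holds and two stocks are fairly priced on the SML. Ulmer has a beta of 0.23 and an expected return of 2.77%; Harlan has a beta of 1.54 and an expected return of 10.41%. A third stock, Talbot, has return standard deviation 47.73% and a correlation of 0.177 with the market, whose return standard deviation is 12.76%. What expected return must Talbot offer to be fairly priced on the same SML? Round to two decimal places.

5.29%

MRP = (10.41% − 2.77%) / (1.54 − 0.23) = 5.8321%
R_f = 2.77% − 0.23 × 5.8321% = 1.4286%
β_Talbot = ρ·σ_i/σ_m = 0.177 × 47.73 / 12.76 = 0.6621
E(R_Talbot) = R_f + β × MRP = 1.4286% + 0.6621 × 5.8321% = 5.29%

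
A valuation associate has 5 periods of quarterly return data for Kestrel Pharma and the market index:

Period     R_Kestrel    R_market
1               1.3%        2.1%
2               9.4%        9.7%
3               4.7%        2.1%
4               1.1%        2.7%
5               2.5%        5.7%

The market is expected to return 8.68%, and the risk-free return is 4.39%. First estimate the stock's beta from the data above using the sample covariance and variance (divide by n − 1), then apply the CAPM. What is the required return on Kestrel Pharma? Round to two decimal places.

Mean R_i = (1.3 + 9.4 + 4.7 + 1.1 + 2.5) / 5 = 3.8000%
Mean R_m = (2.1 + 9.7 + 2.1 + 2.7 + 5.7) / 5 = 4.4600%
Σ(R_i − R̄_i)(R_m − R̄_m) = 36.2600  ⇒  Cov = 36.2600 / 4 = 9.0650
Σ(R_m − R̄_m)² = 43.2320  ⇒  Var(R_m) = 43.2320 / 4 = 10.8080
β = Cov / Var(R_m) = 9.0650 / 10.8080 = 0.8387
MRP = 8.68% − 4.39% = 4.29%
E(R) = R_f + β × MRP = 4.39% + 0.8387 × 4.29% = 7.99%

7.99%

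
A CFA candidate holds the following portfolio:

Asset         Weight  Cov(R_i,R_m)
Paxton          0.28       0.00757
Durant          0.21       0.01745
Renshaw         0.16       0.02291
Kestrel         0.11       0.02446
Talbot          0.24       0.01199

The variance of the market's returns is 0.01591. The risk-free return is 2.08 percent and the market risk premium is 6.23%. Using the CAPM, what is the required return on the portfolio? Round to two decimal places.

7.96%

β_Paxton = 0.00757 / 0.01591 = 0.4758
β_Durant = 0.01745 / 0.01591 = 1.0968
β_Renshaw = 0.02291 / 0.01591 = 1.4400
β_Kestrel = 0.02446 / 0.01591 = 1.5374
β_Talbot = 0.01199 / 0.01591 = 0.7536
β_P = Σ w_i β_i = 0.28×0.4758 + 0.21×1.0968 + 0.16×1.4400 + 0.11×1.5374 + 0.24×0.7536 = 0.9439
E(R_P) = R_f + β_P × MRP = 2.08% + 0.9439 × 6.23% = 7.96%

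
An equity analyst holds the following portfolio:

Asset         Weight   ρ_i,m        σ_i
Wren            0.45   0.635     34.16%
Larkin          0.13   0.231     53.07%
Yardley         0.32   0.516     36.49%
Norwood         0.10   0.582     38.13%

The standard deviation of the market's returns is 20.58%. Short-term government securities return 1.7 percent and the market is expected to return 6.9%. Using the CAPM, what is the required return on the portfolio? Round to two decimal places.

β_Wren = 0.635 × 34.16% / 20.58% = 1.0540
β_Larkin = 0.231 × 53.07% / 20.58% = 0.5957
β_Yardley = 0.516 × 36.49% / 20.58% = 0.9149
β_Norwood = 0.582 × 38.13% / 20.58% = 1.0783
β_P = Σ w_i β_i = 0.45×1.0540 + 0.13×0.5957 + 0.32×0.9149 + 0.10×1.0783 = 0.9523
MRP = 6.9% − 1.7% = 5.20%
E(R_P) = R_f + β_P × MRP = 1.7% + 0.9523 × 5.2% = 6.65%

6.65%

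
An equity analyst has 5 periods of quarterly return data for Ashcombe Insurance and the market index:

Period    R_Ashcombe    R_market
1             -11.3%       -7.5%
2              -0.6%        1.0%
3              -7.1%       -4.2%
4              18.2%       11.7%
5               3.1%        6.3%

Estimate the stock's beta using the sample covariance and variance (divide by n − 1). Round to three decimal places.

1.425

Mean R_i = (-11.3 − 0.6 − 7.1 + 18.2 + 3.1) / 5 = 0.4600%
Mean R_m = (-7.5 + 1.0 − 4.2 + 11.7 + 6.3) / 5 = 1.4600%
Σ(R_i − R̄_i)(R_m − R̄_m) = 343.0820  ⇒  Cov = 343.0820 / 4 = 85.7705
Σ(R_m − R̄_m)² = 240.8120  ⇒  Var(R_m) = 240.8120 / 4 = 60.2030
β = Cov / Var(R_m) = 85.7705 / 60.2030 = 1.4247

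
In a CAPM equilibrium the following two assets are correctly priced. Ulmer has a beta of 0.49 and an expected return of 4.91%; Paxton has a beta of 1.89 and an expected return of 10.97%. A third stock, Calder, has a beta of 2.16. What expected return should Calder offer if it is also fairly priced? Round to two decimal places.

12.14%

MRP (SML slope) = (10.97% − 4.91%) / (1.89 − 0.49) = 6.06% / 1.40 = 4.3286%
R_f (intercept) = 4.91% − 0.49 × 4.3286% = 2.7890%
E(R_Calder) = R_f + β × MRP = 2.7890% + 2.16 × 4.3286% = 12.14%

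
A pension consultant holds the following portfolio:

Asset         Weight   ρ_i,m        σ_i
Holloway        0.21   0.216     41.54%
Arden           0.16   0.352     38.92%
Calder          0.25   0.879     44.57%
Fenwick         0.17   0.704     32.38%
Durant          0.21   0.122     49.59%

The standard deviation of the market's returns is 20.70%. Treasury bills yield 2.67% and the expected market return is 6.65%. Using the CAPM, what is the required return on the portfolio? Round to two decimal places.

6.33%

β_Holloway = 0.216 × 41.54% / 20.70% = 0.4335
β_Arden = 0.352 × 38.92% / 20.70% = 0.6618
β_Calder = 0.879 × 44.57% / 20.70% = 1.8926
β_Fenwick = 0.704 × 32.38% / 20.70% = 1.1012
β_Durant = 0.122 × 49.59% / 20.70% = 0.2923
β_P = Σ w_i β_i = 0.21×0.4335 + 0.16×0.6618 + 0.25×1.8926 + 0.17×1.1012 + 0.21×0.2923 = 0.9187
MRP = 6.65% − 2.67% = 3.98%
E(R_P) = R_f + β_P × MRP = 2.67% + 0.9187 × 3.98% = 6.33%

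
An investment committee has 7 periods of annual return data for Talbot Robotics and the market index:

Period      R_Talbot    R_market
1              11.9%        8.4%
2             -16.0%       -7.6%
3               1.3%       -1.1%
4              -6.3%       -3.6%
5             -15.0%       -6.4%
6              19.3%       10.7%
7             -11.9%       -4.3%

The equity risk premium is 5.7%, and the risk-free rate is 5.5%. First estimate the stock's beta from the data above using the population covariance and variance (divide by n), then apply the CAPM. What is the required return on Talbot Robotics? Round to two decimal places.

16.15%

Mean R_i = (11.9 − 16.0 + 1.3 − 6.3 − 15.0 + 19.3 − 11.9) / 7 = -2.3857%
Mean R_m = (8.4 − 7.6 − 1.1 − 3.6 − 6.4 + 10.7 − 4.3) / 7 = -0.5571%
Σ(R_i − R̄_i)(R_m − R̄_m) = 587.1857  ⇒  Cov = 587.1857 / 7 = 83.8837
Σ(R_m − R̄_m)² = 314.2571  ⇒  Var(R_m) = 314.2571 / 7 = 44.8939
β = Cov / Var(R_m) = 83.8837 / 44.8939 = 1.8685
E(R) = R_f + β × MRP = 5.5% + 1.8685 × 5.7% = 16.15%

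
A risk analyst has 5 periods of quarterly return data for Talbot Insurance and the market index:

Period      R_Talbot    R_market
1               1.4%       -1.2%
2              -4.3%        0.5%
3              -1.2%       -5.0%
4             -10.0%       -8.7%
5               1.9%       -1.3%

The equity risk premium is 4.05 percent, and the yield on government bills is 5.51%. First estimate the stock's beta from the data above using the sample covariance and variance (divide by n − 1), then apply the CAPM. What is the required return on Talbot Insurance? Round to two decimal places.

9.09%

Mean R_i = (1.4 − 4.3 − 1.2 − 10.0 + 1.9) / 5 = -2.4400%
Mean R_m = (-1.2 + 0.5 − 5.0 − 8.7 − 1.3) / 5 = -3.1400%
Σ(R_i − R̄_i)(R_m − R̄_m) = 48.3920  ⇒  Cov = 48.3920 / 4 = 12.0980
Σ(R_m − R̄_m)² = 54.7720  ⇒  Var(R_m) = 54.7720 / 4 = 13.6930
β = Cov / Var(R_m) = 12.0980 / 13.6930 = 0.8835
E(R) = R_f + β × MRP = 5.51% + 0.8835 × 4.05% = 9.09%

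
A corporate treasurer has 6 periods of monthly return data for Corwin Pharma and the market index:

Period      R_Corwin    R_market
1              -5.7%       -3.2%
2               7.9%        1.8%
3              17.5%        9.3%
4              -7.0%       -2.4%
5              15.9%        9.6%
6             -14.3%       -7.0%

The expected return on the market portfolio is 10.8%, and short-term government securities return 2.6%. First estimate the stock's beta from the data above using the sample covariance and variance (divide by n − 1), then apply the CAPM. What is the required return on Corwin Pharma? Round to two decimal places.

Mean R_i = (-5.7 + 7.9 + 17.5 − 7.0 + 15.9 − 14.3) / 6 = 2.3833%
Mean R_m = (-3.2 + 1.8 + 9.3 − 2.4 + 9.6 − 7.0) / 6 = 1.3500%
Σ(R_i − R̄_i)(R_m − R̄_m) = 445.4450  ⇒  Cov = 445.4450 / 5 = 89.0890
Σ(R_m − R̄_m)² = 235.9550  ⇒  Var(R_m) = 235.9550 / 5 = 47.1910
β = Cov / Var(R_m) = 89.0890 / 47.1910 = 1.8878
MRP = 10.8% − 2.6% = 8.20%
E(R) = R_f + β × MRP = 2.6% + 1.8878 × 8.2% = 18.08%

18.08%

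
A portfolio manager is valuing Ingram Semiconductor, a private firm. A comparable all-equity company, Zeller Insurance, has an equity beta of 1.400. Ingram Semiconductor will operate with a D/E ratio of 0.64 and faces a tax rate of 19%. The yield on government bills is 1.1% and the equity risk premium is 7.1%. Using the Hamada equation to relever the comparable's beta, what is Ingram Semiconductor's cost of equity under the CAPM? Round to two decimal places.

16.19%

β_L = β_U × [1 + (1 − t)(D/E)] = 1.400 × [1 + (1 − 0.19) × 0.64]
    = 1.400 × [1 + 0.81 × 0.64] = 1.400 × 1.5184 = 2.1258
E(R) = R_f + β_L × MRP = 1.1% + 2.1258 × 7.1% = 16.19%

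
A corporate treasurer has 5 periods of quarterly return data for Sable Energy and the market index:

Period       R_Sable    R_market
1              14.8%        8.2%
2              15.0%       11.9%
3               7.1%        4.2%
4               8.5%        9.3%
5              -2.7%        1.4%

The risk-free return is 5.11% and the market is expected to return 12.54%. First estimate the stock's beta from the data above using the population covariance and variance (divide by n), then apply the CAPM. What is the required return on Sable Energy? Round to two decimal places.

Mean R_i = (14.8 + 15.0 + 7.1 + 8.5 − 2.7) / 5 = 8.5400%
Mean R_m = (8.2 + 11.9 + 4.2 + 9.3 + 1.4) / 5 = 7.0000%
Σ(R_i − R̄_i)(R_m − R̄_m) = 106.0500  ⇒  Cov = 106.0500 / 5 = 21.2100
Σ(R_m − R̄_m)² = 69.9400  ⇒  Var(R_m) = 69.9400 / 5 = 13.9880
β = Cov / Var(R_m) = 21.2100 / 13.9880 = 1.5163
MRP = 12.54% − 5.11% = 7.43%
E(R) = R_f + β × MRP = 5.11% + 1.5163 × 7.43% = 16.38%

16.38%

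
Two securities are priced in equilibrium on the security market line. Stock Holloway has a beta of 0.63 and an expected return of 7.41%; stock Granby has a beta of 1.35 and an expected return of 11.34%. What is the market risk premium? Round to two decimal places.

5.46%

Both satisfy E(R) = R_f + β·MRP, so the slope of the SML is
MRP = (11.34% − 7.41%) / (1.35 − 0.63) = 3.93% / 0.72 = 5.4583%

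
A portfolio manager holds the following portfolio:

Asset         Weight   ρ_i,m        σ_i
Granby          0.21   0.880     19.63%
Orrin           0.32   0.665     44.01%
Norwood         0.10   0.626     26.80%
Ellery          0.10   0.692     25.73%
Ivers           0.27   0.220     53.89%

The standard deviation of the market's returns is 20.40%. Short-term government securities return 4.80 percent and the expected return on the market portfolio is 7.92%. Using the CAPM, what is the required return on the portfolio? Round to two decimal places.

7.81%

β_Granby = 0.880 × 19.63% / 20.40% = 0.8468
β_Orrin = 0.665 × 44.01% / 20.40% = 1.4346
β_Norwood = 0.626 × 26.80% / 20.40% = 0.8224
β_Ellery = 0.692 × 25.73% / 20.40% = 0.8728
β_Ivers = 0.220 × 53.89% / 20.40% = 0.5812
β_P = Σ w_i β_i = 0.21×0.8468 + 0.32×1.4346 + 0.10×0.8224 + 0.10×0.8728 + 0.27×0.5812 = 0.9633
MRP = 7.92% − 4.80% = 3.12%
E(R_P) = R_f + β_P × MRP = 4.80% + 0.9633 × 3.12% = 7.81%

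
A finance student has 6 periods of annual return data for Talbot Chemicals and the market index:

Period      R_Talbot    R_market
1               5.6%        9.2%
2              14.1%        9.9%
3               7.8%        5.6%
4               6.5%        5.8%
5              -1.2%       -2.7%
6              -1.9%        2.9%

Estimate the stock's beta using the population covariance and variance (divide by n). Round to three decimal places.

1.055

Mean R_i = (5.6 + 14.1 + 7.8 + 6.5 − 1.2 − 1.9) / 6 = 5.1500%
Mean R_m = (9.2 + 9.9 + 5.6 + 5.8 − 2.7 + 2.9) / 6 = 5.1167%
Σ(R_i − R̄_i)(R_m − R̄_m) = 112.1150  ⇒  Cov = 112.1150 / 6 = 18.6858
Σ(R_m − R̄_m)² = 106.2683  ⇒  Var(R_m) = 106.2683 / 6 = 17.7114
β = Cov / Var(R_m) = 18.6858 / 17.7114 = 1.0550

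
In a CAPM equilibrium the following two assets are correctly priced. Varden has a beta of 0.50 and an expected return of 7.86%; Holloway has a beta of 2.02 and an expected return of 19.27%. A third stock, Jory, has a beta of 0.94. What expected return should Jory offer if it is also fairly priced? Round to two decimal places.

MRP (SML slope) = (19.27% − 7.86%) / (2.02 − 0.50) = 11.41% / 1.52 = 7.5066%
R_f (intercept) = 7.86% − 0.50 × 7.5066% = 4.1067%
E(R_Jory) = R_f + β × MRP = 4.1067% + 0.94 × 7.5066% = 11.16%

11.16%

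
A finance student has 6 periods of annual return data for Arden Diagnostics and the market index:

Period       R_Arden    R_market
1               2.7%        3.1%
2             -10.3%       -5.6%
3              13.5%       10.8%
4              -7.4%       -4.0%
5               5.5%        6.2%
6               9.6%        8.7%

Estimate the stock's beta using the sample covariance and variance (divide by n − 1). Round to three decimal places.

1.394

Mean R_i = (2.7 − 10.3 + 13.5 − 7.4 + 5.5 + 9.6) / 6 = 2.2667%
Mean R_m = (3.1 − 5.6 + 10.8 − 4.0 + 6.2 + 8.7) / 6 = 3.2000%
Σ(R_i − R̄_i)(R_m − R̄_m) = 315.5500  ⇒  Cov = 315.5500 / 5 = 63.1100
Σ(R_m − R̄_m)² = 226.3000  ⇒  Var(R_m) = 226.3000 / 5 = 45.2600
β = Cov / Var(R_m) = 63.1100 / 45.2600 = 1.3944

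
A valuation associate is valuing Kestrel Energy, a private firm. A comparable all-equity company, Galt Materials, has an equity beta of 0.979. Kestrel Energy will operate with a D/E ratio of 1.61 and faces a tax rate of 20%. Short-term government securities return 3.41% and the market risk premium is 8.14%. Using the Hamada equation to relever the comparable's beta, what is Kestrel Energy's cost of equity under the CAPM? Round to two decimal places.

β_L = β_U × [1 + (1 − t)(D/E)] = 0.979 × [1 + (1 − 0.20) × 1.61]
    = 0.979 × [1 + 0.80 × 1.61] = 0.979 × 2.2880 = 2.2400
E(R) = R_f + β_L × MRP = 3.41% + 2.2400 × 8.14% = 21.64%

21.64%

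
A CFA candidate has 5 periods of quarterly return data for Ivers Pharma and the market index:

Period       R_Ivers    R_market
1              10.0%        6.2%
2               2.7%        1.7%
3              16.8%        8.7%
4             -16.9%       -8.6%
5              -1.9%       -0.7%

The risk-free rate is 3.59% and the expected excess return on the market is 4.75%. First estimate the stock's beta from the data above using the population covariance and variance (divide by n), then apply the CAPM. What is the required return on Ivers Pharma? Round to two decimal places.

12.62%

Mean R_i = (10.0 + 2.7 + 16.8 − 16.9 − 1.9) / 5 = 2.1400%
Mean R_m = (6.2 + 1.7 + 8.7 − 8.6 − 0.7) / 5 = 1.4600%
Σ(R_i − R̄_i)(R_m − R̄_m) = 343.7980  ⇒  Cov = 343.7980 / 5 = 68.7596
Σ(R_m − R̄_m)² = 180.8120  ⇒  Var(R_m) = 180.8120 / 5 = 36.1624
β = Cov / Var(R_m) = 68.7596 / 36.1624 = 1.9014
E(R) = R_f + β × MRP = 3.59% + 1.9014 × 4.75% = 12.62%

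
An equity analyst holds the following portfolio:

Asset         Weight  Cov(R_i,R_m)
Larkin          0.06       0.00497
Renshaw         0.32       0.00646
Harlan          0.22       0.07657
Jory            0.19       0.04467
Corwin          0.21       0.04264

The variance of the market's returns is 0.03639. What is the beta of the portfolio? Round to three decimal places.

β_Larkin = 0.00497 / 0.03639 = 0.1366
β_Renshaw = 0.00646 / 0.03639 = 0.1775
β_Harlan = 0.07657 / 0.03639 = 2.1041
β_Jory = 0.04467 / 0.03639 = 1.2275
β_Corwin = 0.04264 / 0.03639 = 1.1718
β_P = Σ w_i β_i = 0.06×0.1366 + 0.32×0.1775 + 0.22×2.1041 + 0.19×1.2275 + 0.21×1.1718 = 1.0072

1.007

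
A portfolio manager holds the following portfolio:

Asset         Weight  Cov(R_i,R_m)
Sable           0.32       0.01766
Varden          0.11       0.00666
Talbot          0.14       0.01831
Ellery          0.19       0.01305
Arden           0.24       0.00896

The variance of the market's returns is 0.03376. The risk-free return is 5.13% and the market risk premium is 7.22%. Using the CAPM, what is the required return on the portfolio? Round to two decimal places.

β_Sable = 0.01766 / 0.03376 = 0.5231
β_Varden = 0.00666 / 0.03376 = 0.1973
β_Talbot = 0.01831 / 0.03376 = 0.5424
β_Ellery = 0.01305 / 0.03376 = 0.3866
β_Arden = 0.00896 / 0.03376 = 0.2654
β_P = Σ w_i β_i = 0.32×0.5231 + 0.11×0.1973 + 0.14×0.5424 + 0.19×0.3866 + 0.24×0.2654 = 0.4022
E(R_P) = R_f + β_P × MRP = 5.13% + 0.4022 × 7.22% = 8.03%

8.03%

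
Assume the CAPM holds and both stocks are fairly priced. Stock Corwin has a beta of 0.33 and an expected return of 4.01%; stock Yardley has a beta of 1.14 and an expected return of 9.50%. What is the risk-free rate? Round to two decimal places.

Both satisfy E(R) = R_f + β·MRP, so the slope of the SML is
MRP = (9.50% − 4.01%) / (1.14 − 0.33) = 5.49% / 0.81 = 6.7778%
R_f = E(R_Corwin) − β_Corwin·MRP = 4.01% − 0.33 × 6.7778% = 1.7733%

1.77%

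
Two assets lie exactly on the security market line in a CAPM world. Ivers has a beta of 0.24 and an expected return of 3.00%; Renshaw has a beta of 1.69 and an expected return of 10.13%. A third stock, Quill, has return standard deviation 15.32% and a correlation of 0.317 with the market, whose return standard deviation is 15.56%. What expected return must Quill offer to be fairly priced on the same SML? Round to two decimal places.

3.35%

MRP = (10.13% − 3.00%) / (1.69 − 0.24) = 4.9172%
R_f = 3.00% − 0.24 × 4.9172% = 1.8199%
β_Quill = ρ·σ_i/σ_m = 0.317 × 15.32 / 15.56 = 0.3121
E(R_Quill) = R_f + β × MRP = 1.8199% + 0.3121 × 4.9172% = 3.35%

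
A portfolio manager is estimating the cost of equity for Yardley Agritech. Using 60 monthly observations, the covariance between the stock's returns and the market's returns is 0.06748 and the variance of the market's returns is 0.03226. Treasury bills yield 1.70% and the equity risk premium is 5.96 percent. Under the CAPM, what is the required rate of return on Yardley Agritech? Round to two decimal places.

β = Cov(R_i, R_m) / Var(R_m) = 0.06748 / 0.03226 = 2.0918
E(R) = R_f + β × MRP = 1.70% + 2.0918 × 5.96% = 14.17%

14.17%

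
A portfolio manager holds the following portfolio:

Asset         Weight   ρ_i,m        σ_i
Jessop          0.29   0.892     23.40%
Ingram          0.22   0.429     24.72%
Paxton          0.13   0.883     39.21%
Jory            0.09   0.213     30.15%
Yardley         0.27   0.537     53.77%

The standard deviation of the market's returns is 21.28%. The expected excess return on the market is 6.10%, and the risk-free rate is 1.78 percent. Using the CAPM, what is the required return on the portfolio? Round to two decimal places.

7.87%

β_Jessop = 0.892 × 23.40% / 21.28% = 0.9809
β_Ingram = 0.429 × 24.72% / 21.28% = 0.4983
β_Paxton = 0.883 × 39.21% / 21.28% = 1.6270
β_Jory = 0.213 × 30.15% / 21.28% = 0.3018
β_Yardley = 0.537 × 53.77% / 21.28% = 1.3569
β_P = Σ w_i β_i = 0.29×0.9809 + 0.22×0.4983 + 0.13×1.6270 + 0.09×0.3018 + 0.27×1.3569 = 0.9991
E(R_P) = R_f + β_P × MRP = 1.78% + 0.9991 × 6.10% = 7.87%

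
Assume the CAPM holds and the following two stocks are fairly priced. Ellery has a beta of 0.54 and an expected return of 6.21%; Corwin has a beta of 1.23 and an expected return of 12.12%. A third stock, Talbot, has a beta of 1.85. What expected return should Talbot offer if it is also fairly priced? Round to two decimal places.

MRP (SML slope) = (12.12% − 6.21%) / (1.23 − 0.54) = 5.91% / 0.69 = 8.5652%
R_f (intercept) = 6.21% − 0.54 × 8.5652% = 1.5848%
E(R_Talbot) = R_f + β × MRP = 1.5848% + 1.85 × 8.5652% = 17.43%

17.43%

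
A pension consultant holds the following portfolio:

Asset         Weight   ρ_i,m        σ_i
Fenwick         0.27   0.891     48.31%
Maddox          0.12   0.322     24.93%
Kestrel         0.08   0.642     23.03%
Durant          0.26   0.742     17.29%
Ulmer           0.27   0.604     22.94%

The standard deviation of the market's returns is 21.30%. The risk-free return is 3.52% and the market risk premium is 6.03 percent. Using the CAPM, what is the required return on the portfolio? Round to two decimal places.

9.42%

β_Fenwick = 0.891 × 48.31% / 21.30% = 2.0209
β_Maddox = 0.322 × 24.93% / 21.30% = 0.3769
β_Kestrel = 0.642 × 23.03% / 21.30% = 0.6941
β_Durant = 0.742 × 17.29% / 21.30% = 0.6023
β_Ulmer = 0.604 × 22.94% / 21.30% = 0.6505
β_P = Σ w_i β_i = 0.27×2.0209 + 0.12×0.3769 + 0.08×0.6941 + 0.26×0.6023 + 0.27×0.6505 = 0.9786
E(R_P) = R_f + β_P × MRP = 3.52% + 0.9786 × 6.03% = 9.42%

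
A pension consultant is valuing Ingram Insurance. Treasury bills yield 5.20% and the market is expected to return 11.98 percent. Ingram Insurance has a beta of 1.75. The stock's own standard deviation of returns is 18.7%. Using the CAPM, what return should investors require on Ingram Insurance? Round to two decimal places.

Market risk premium = E(R_m) − R_f = 11.98% − 5.20% = 6.78%
E(R) = R_f + β × MRP = 5.20% + 1.75 × 6.78% = 17.07%

17.07%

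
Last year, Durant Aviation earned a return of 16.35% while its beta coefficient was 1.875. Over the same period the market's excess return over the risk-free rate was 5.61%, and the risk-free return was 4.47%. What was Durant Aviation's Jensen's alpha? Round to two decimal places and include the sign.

CAPM benchmark = R_f + β(R_m − R_f) = 4.47% + 1.875 × 5.61% = 14.98875%
α = actual − benchmark = 16.35% − 14.98875% = +1.36%

+1.36%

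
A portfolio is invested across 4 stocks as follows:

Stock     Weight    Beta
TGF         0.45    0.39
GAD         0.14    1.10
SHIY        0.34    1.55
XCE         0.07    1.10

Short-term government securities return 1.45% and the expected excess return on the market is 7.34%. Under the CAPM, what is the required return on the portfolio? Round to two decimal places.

β_P = Σ w_i β_i = 0.45×0.39 + 0.14×1.10 + 0.34×1.55 + 0.07×1.10 = 0.9335
E(R_P) = R_f + β_P × MRP = 1.45% + 0.9335 × 7.34% = 8.30%

8.30%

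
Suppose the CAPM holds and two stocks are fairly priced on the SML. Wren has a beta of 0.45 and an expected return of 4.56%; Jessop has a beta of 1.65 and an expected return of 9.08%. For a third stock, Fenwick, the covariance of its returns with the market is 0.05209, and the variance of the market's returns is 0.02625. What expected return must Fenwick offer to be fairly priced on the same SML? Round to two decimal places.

MRP = (9.08% − 4.56%) / (1.65 − 0.45) = 3.7667%
R_f = 4.56% − 0.45 × 3.7667% = 2.8650%
β_Fenwick = Cov / Var(R_m) = 0.05209 / 0.02625 = 1.9844
E(R_Fenwick) = R_f + β × MRP = 2.8650% + 1.9844 × 3.7667% = 10.34%

10.34%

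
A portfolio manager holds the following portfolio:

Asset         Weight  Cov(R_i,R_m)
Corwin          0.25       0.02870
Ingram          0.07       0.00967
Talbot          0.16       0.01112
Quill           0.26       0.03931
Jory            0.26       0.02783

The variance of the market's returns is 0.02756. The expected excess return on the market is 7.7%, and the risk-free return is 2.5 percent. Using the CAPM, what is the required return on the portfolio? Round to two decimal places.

β_Corwin = 0.02870 / 0.02756 = 1.0414
β_Ingram = 0.00967 / 0.02756 = 0.3509
β_Talbot = 0.01112 / 0.02756 = 0.4035
β_Quill = 0.03931 / 0.02756 = 1.4263
β_Jory = 0.02783 / 0.02756 = 1.0098
β_P = Σ w_i β_i = 0.25×1.0414 + 0.07×0.3509 + 0.16×0.4035 + 0.26×1.4263 + 0.26×1.0098 = 0.9829
E(R_P) = R_f + β_P × MRP = 2.5% + 0.9829 × 7.7% = 10.07%

10.07%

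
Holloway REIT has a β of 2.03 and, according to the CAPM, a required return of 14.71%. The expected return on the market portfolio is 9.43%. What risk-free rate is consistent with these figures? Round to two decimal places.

E(R) = R_f + β(E(R_m) − R_f) = R_f(1 − β) + β·E(R_m)
14.71% = R_f × (1 − 2.03) + 2.03 × 9.43%
14.71% = R_f × -1.03 + 19.1429%
R_f = (14.71% − 19.1429%) / -1.03 = 4.30%

4.30%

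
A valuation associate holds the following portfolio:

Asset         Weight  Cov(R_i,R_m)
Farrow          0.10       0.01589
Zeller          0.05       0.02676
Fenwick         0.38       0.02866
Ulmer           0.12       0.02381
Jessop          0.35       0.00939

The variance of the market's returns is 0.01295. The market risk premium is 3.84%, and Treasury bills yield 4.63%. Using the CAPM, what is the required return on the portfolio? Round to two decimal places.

10.55%

β_Farrow = 0.01589 / 0.01295 = 1.2270
β_Zeller = 0.02676 / 0.01295 = 2.0664
β_Fenwick = 0.02866 / 0.01295 = 2.2131
β_Ulmer = 0.02381 / 0.01295 = 1.8386
β_Jessop = 0.00939 / 0.01295 = 0.7251
β_P = Σ w_i β_i = 0.10×1.2270 + 0.05×2.0664 + 0.38×2.2131 + 0.12×1.8386 + 0.35×0.7251 = 1.5414
E(R_P) = R_f + β_P × MRP = 4.63% + 1.5414 × 3.84% = 10.55%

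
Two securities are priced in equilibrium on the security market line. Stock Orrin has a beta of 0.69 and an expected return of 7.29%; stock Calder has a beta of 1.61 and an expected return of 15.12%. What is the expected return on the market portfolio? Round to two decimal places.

9.93%

Both satisfy E(R) = R_f + β·MRP, so the slope of the SML is
MRP = (15.12% − 7.29%) / (1.61 − 0.69) = 7.83% / 0.92 = 8.5109%
R_f = E(R_Orrin) − β_Orrin·MRP = 7.29% − 0.69 × 8.5109% = 1.4175%
E(R_m) = R_f + MRP = 1.4175% + 8.5109% = 9.93%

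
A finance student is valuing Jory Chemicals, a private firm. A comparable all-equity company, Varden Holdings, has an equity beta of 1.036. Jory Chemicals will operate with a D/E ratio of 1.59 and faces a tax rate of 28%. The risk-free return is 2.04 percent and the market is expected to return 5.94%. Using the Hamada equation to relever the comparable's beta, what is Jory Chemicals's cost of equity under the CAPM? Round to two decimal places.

β_L = β_U × [1 + (1 − t)(D/E)] = 1.036 × [1 + (1 − 0.28) × 1.59]
    = 1.036 × [1 + 0.72 × 1.59] = 1.036 × 2.1448 = 2.2220
MRP = 5.94% − 2.04% = 3.90%
E(R) = R_f + β_L × MRP = 2.04% + 2.2220 × 3.90% = 10.71%

10.71%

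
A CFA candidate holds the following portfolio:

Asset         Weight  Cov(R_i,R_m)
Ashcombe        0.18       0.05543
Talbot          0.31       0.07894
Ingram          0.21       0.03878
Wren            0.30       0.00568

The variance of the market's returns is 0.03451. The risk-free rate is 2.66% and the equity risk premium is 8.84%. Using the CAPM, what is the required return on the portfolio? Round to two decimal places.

14.01%

β_Ashcombe = 0.05543 / 0.03451 = 1.6062
β_Talbot = 0.07894 / 0.03451 = 2.2875
β_Ingram = 0.03878 / 0.03451 = 1.1237
β_Wren = 0.00568 / 0.03451 = 0.1646
β_P = Σ w_i β_i = 0.18×1.6062 + 0.31×2.2875 + 0.21×1.1237 + 0.30×0.1646 = 1.2836
E(R_P) = R_f + β_P × MRP = 2.66% + 1.2836 × 8.84% = 14.01%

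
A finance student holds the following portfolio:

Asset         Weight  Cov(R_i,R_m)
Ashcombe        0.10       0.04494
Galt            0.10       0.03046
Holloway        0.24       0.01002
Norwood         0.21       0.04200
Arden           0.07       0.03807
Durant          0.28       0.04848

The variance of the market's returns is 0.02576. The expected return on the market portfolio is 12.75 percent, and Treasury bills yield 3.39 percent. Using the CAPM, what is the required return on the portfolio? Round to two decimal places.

16.11%

β_Ashcombe = 0.04494 / 0.02576 = 1.7446
β_Galt = 0.03046 / 0.02576 = 1.1825
β_Holloway = 0.01002 / 0.02576 = 0.3890
β_Norwood = 0.04200 / 0.02576 = 1.6304
β_Arden = 0.03807 / 0.02576 = 1.4779
β_Durant = 0.04848 / 0.02576 = 1.8820
β_P = Σ w_i β_i = 0.10×1.7446 + 0.10×1.1825 + 0.24×0.3890 + 0.21×1.6304 + 0.07×1.4779 + 0.28×1.8820 = 1.3589
MRP = 12.75% − 3.39% = 9.36%
E(R_P) = R_f + β_P × MRP = 3.39% + 1.3589 × 9.36% = 16.11%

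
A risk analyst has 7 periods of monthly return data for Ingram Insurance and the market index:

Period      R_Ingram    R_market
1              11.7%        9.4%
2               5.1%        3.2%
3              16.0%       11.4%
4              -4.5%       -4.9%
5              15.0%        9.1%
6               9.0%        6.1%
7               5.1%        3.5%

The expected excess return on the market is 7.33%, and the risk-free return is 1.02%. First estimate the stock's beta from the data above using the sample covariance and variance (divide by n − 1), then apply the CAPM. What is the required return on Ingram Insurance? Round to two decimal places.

Mean R_i = (11.7 + 5.1 + 16.0 − 4.5 + 15.0 + 9.0 + 5.1) / 7 = 8.2000%
Mean R_m = (9.4 + 3.2 + 11.4 − 4.9 + 9.1 + 6.1 + 3.5) / 7 = 5.4000%
Σ(R_i − R̄_i)(R_m − R̄_m) = 230.0400  ⇒  Cov = 230.0400 / 6 = 38.3400
Σ(R_m − R̄_m)² = 180.7200  ⇒  Var(R_m) = 180.7200 / 6 = 30.1200
β = Cov / Var(R_m) = 38.3400 / 30.1200 = 1.2729
E(R) = R_f + β × MRP = 1.02% + 1.2729 × 7.33% = 10.35%

10.35%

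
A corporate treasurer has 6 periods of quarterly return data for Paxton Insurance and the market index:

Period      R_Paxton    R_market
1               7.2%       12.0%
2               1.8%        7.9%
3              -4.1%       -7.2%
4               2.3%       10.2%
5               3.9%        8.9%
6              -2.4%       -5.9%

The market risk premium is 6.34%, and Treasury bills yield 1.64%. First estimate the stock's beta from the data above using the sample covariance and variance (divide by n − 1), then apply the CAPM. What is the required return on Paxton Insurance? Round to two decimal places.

Mean R_i = (7.2 + 1.8 − 4.1 + 2.3 + 3.9 − 2.4) / 6 = 1.4500%
Mean R_m = (12.0 + 7.9 − 7.2 + 10.2 + 8.9 − 5.9) / 6 = 4.3167%
Σ(R_i − R̄_i)(R_m − R̄_m) = 164.9150  ⇒  Cov = 164.9150 / 5 = 32.9830
Σ(R_m − R̄_m)² = 364.5083  ⇒  Var(R_m) = 364.5083 / 5 = 72.9017
β = Cov / Var(R_m) = 32.9830 / 72.9017 = 0.4524
E(R) = R_f + β × MRP = 1.64% + 0.4524 × 6.34% = 4.51%

4.51%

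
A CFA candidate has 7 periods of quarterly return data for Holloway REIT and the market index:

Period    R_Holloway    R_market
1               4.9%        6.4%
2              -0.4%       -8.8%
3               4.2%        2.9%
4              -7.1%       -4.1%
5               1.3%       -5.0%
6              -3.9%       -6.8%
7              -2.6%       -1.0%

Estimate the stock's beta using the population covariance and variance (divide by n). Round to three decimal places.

0.509

Mean R_i = (4.9 − 0.4 + 4.2 − 7.1 + 1.3 − 3.9 − 2.6) / 7 = -0.5143%
Mean R_m = (6.4 − 8.8 + 2.9 − 4.1 − 5.0 − 6.8 − 1.0) / 7 = -2.3429%
Σ(R_i − R̄_i)(R_m − R̄_m) = 90.3557  ⇒  Cov = 90.3557 / 7 = 12.9080
Σ(R_m − R̄_m)² = 177.4371  ⇒  Var(R_m) = 177.4371 / 7 = 25.3482
β = Cov / Var(R_m) = 12.9080 / 25.3482 = 0.5092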